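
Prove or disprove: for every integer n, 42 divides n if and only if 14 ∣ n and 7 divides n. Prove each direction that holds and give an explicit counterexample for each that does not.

(⇒) If 42 ∣ n, write n = 42q. Since 42 = 3·14, n = 14·(3q), so 14 ∣ n; and since 42 = 6·7, n = 7·(6q), so 7 ∣ n.

(⇐) This fails: take n = 14. Both 14 ∣ 14 and 7 ∣ 14, yet 14 is not a multiple of 42 (since 14 = 0·42 + 14), so 42 ∤ 14.

Only the forward direction holds.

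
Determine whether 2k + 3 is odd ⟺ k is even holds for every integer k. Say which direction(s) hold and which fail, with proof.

Not equivalent: only (⇐) holds.

Forward direction. This fails: take k = 7. Then 2k + 3 = 17, which is odd, yet k = 7 is odd, not even.

Converse. Suppose k is even. Since 2 is even, 2k is even for every k, so 2k + 3 has the same parity as 3, which is odd. Hence 2k + 3 is odd.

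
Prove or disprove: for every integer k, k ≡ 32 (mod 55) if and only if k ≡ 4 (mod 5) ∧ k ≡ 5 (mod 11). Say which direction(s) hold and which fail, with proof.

(⇒) This fails: k = 32 gives 32 ≡ 32 (mod 55) but 32 ≡ 2 (mod 5), so the conjunction on the right does not hold.

(⇐) This fails: k = 49 satisfies both congruences on the right (49 ≡ 4 mod 5 and 49 ≡ 5 mod 11) yet 49 ≡ 49 (mod 55), not 32.

Neither implication holds.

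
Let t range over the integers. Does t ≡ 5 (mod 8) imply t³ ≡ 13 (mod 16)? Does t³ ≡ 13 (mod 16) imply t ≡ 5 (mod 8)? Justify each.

(⇒) This fails: take t = 13. Then 13 ≡ 5 (mod 8), but 13³ = 2197 ≡ 5 (mod 16), not 13.

(⇐) Conversely, the residues r modulo 16 with r³ ≡ 13 (mod 16) are exactly {5}, and each is ≡ 5 (mod 8).

Only the converse holds.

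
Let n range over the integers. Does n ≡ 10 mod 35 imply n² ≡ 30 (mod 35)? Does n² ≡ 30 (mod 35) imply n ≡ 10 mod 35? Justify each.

Only the forward direction holds.

(→) Suppose n ≡ 10 mod 35. Write n = 35j + 10. Then (35j + 10)² = 1225j² + 700j + 100 = 35(35j² + 20j + 2) + 30, so n² ≡ 30 (mod 35).

(←) This fails: take n = 25. Then 25² = 625 ≡ 30 (mod 35), yet 25 ≡ 25 (mod 35), not 10.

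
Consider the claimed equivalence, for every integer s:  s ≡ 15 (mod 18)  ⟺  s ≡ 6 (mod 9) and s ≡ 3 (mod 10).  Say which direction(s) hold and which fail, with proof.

(→) This fails: s = 69 gives 69 ≡ 15 (mod 18) but 69 ≡ 9 (mod 10), so the conjunction on the right does not hold.

(←) Conversely, if s ≡ 6 (mod 9) and s ≡ 3 (mod 10), then by the Chinese remainder theorem s ≡ 33 (mod 90). Since 33 ≡ 15 (mod 18) and 18 ∣ 90, we get s ≡ 15 (mod 18).

Only the converse holds.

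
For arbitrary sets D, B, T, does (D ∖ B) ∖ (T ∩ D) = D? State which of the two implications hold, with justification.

Only the forward inclusion holds.

Forward inclusion. Let x ∈ (D ∖ B) ∖ (T ∩ D). Then x ∈ D and x ∉ B, T, from which x ∈ D.

Reverse inclusion. This inclusion fails. Take D = {1}, B = {1}, T = ∅; then 1 ∈ D but 1 ∉ (D ∖ B) ∖ (T ∩ D).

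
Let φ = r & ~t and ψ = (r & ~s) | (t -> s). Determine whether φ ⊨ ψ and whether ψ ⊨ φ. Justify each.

(⇒) holds; (⇐) fails.

Converse. This fails. Under r = F, s = F, t = F, the left side is false but the right side is true.

Forward direction. Assume the antecedent. If r is true, (r & ~s) | (t -> s) reduces to true regardless of the other variables. If r is false, the antecedent cannot hold. Either way (r & ~s) | (t -> s) holds.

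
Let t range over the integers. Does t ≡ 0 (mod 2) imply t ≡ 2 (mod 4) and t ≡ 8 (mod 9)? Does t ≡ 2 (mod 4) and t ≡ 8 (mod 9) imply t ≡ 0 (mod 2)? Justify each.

Not equivalent: only (⇐) holds.

[⇒] This fails: t = 0 gives 0 ≡ 0 (mod 2) but 0 ≡ 0 (mod 4), so the conjunction on the right does not hold.

[⇐] Conversely, if t ≡ 2 (mod 4) and t ≡ 8 (mod 9), then by the Chinese remainder theorem t ≡ 26 (mod 36). Since 26 ≡ 0 (mod 2) and 2 ∣ 36, we get t ≡ 0 (mod 2).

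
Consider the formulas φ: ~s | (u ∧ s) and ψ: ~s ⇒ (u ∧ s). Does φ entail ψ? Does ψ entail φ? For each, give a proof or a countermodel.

Neither implication holds.

(⇒) This fails. Under u = F, s = F, the left side is true but the right side is false.

(⇐) This fails. Under u = F, s = T, the left side is false but the right side is true.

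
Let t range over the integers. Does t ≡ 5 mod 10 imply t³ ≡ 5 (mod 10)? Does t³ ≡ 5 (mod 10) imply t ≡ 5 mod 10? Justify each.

(⇒) Suppose t ≡ 5 mod 10. Write t = 10j + 5. Then (10j + 5)³ = 1000j³ + 1500j² + 750j + 125 = 10(100j³ + 150j² + 75j + 12) + 5, so t³ ≡ 5 (mod 10).

(⇐) For the converse, argue contrapositively. If t ≢ 5 (mod 10), then t is congruent to one of 0, 1, 2, 3, 4, 6, 7, 8, 9 modulo 10, and these give t³ ≡ 0, 1, 8, 7, 4, 6, 3, 2, 9 respectively — never 5.

Equivalent; both directions hold.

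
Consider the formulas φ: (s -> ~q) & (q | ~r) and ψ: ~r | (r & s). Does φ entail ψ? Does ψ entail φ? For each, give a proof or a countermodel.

Both directions fail.

(⇒) This fails. Under s = F, r = T, q = T, the left side is true but the right side is false.

(⇐) This fails. Under s = T, r = T, q = F, the left side is false but the right side is true.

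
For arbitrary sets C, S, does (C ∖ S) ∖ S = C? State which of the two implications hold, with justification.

Forward inclusion. Let x ∈ (C ∖ S) ∖ S. Then x ∈ C and x ∉ S, from which x ∈ C.

Reverse inclusion. This inclusion fails. Take C = {1}, S = {1}; then 1 ∈ C but 1 ∉ (C ∖ S) ∖ S.

The sets are not equal: only the forward inclusion holds.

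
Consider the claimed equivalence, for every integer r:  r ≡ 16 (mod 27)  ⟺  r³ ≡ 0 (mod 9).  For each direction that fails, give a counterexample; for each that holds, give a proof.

(⇒) fails and (⇐) fails.

(→) This fails: take r = 16. Then 16 ≡ 16 (mod 27), but 16³ = 4096 ≡ 1 (mod 9), not 0.

(←) This fails: take r = 0. Then 0³ = 0 ≡ 0 (mod 9), yet 0 ≡ 0 (mod 27), not 16.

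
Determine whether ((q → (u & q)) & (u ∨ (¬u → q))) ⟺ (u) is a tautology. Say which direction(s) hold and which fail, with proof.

Both implications hold.

(→) Assume the antecedent. If u is true, u reduces to true regardless of the other variables. If u is false, the antecedent cannot hold. Either way u holds.

(←) Assume the antecedent. If u is true, (q → (u & q)) & (u ∨ (¬u → q)) reduces to true regardless of the other variables. If u is false, the antecedent cannot hold. Either way (q → (u & q)) & (u ∨ (¬u → q)) holds.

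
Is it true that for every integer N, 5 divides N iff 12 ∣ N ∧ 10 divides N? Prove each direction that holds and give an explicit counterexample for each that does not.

[⇐] Suppose 12 ∣ N and 10 ∣ N. Any common multiple of 12 and 10 is a multiple of their lcm; here lcm(12, 10) = 12·10/gcd(12, 10) = 120/2 = 60, so 60 ∣ N. Since 5 ∣ 60, it follows that 5 ∣ N.

[⇒] This fails: take N = 5. Certainly 5 ∣ 5, but 12 ∤ 5.

Only the converse holds.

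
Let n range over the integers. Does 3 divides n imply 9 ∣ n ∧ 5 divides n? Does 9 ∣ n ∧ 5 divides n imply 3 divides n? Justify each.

(⇒) fails; (⇐) holds.

(⇒) This fails: take n = 3. Certainly 3 ∣ 3, but 9 ∤ 3.

(⇐) Suppose 9 ∣ n and 5 ∣ n. Any common multiple of 9 and 5 is a multiple of their lcm; here gcd(9, 5) = 1, so lcm(9, 5) = 9·5 = 45, so 45 ∣ n. Since 3 ∣ 45, it follows that 3 ∣ n.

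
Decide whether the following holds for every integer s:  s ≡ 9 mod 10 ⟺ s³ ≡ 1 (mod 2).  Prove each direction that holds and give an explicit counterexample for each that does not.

Only the forward direction holds.

(←) This fails: take s = 1. Then 1³ = 1 ≡ 1 (mod 2), yet 1 ≡ 1 (mod 10), not 9.

(→) Suppose s ≡ 9 (mod 10). Then s³ ≡ 9³ = 729 (mod 10), and since 2 ∣ 10, also s³ ≡ 1 (mod 2).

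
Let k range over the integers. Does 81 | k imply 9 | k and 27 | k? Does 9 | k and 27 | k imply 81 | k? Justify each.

(⟹) If 81 ∣ k, write k = 81q. Since 81 = 9·9, k = 9·(9q), so 9 ∣ k; and since 81 = 3·27, k = 27·(3q), so 27 ∣ k.

(⟸) This fails: take k = 27. Both 9 ∣ 27 and 27 ∣ 27, yet 27 is not a multiple of 81 (since 27 = 0·81 + 27), so 81 ∤ 27.

Only the forward implication holds.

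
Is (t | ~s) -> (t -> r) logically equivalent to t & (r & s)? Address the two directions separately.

Forward direction. This fails. Under t = F, s = F, r = F, the left side is true but the right side is false.

Converse. Assume the antecedent. If t is true, the antecedent forces (t = T, s = T, r = T), and (t | ~s) -> (t -> r) holds there. If t is false, the antecedent cannot hold. Either way (t | ~s) -> (t -> r) holds.

(⇒) fails; (⇐) holds.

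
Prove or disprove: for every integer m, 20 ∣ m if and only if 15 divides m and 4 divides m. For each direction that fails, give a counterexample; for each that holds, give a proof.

The forward direction fails; the converse holds.

(⇒) This fails: take m = 20. Certainly 20 ∣ 20, but 15 ∤ 20.

(⇐) Suppose 15 ∣ m and 4 ∣ m. Any common multiple of 15 and 4 is a multiple of their lcm; here gcd(15, 4) = 1, so lcm(15, 4) = 15·4 = 60, so 60 ∣ m. Since 20 ∣ 60, it follows that 20 ∣ m.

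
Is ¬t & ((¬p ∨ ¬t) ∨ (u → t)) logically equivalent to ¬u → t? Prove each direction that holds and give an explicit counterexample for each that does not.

Neither implication holds.

(⟹) This fails. Under t = F, u = F, p = F, the left side is true but the right side is false.

(⟸) This fails. Under t = T, u = F, p = F, the left side is false but the right side is true.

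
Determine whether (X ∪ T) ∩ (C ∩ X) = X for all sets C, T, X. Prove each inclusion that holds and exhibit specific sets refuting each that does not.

(⊆) holds; (⊇) fails.

(⊇) This inclusion fails. Take C = ∅, T = ∅, X = {1}; then 1 ∈ X but 1 ∉ (X ∪ T) ∩ (C ∩ X).

(⊆) Let x ∈ (X ∪ T) ∩ (C ∩ X). Then either x ∈ C ∩ X and x ∉ T; or x ∈ C ∩ T ∩ X. In each case x ∈ X, so (X ∪ T) ∩ (C ∩ X) ⊆ X.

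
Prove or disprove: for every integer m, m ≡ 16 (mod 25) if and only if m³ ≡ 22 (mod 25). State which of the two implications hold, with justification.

Neither implication holds.

[⇒] This fails: take m = 16. Then 16 ≡ 16 (mod 25), but 16³ = 4096 ≡ 21 (mod 25), not 22.

[⇐] This fails: take m = 13. Then 13³ = 2197 ≡ 22 (mod 25), yet 13 ≡ 13 (mod 25), not 16.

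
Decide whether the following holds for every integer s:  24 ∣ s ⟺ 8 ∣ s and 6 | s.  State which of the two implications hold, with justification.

Both implications hold.

[⇒] If 24 ∣ s, write s = 24q. Since 24 = 3·8, s = 8·(3q), so 8 ∣ s; and since 24 = 4·6, s = 6·(4q), so 6 ∣ s.

[⇐] Suppose 8 ∣ s and 6 ∣ s. Any common multiple of 8 and 6 is a multiple of their lcm; here lcm(8, 6) = 8·6/gcd(8, 6) = 48/2 = 24, so 24 ∣ s.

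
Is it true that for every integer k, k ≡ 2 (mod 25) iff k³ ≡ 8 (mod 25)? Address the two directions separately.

Converse. Suppose k³ ≡ 8 (mod 25). The only residue r in {0, …, 24} with r³ ≡ 8 (mod 25) is r = 2, so k ≡ 2 (mod 25).

Forward direction. Suppose k ≡ 2 (mod 25). Write k = 25j + 2. Then (25j + 2)³ = 15625j³ + 3750j² + 300j + 8 = 25(625j³ + 150j² + 12j) + 8, so k³ ≡ 8 (mod 25).

Both directions hold; the statement is true.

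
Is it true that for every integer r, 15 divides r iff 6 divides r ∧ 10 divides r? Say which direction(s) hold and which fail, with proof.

(→) This fails: take r = 15. Certainly 15 ∣ 15, but 6 ∤ 15.

(←) Suppose 6 ∣ r and 10 ∣ r. Any common multiple of 6 and 10 is a multiple of their lcm; here lcm(6, 10) = 6·10/gcd(6, 10) = 60/2 = 30, so 30 ∣ r. Since 15 ∣ 30, it follows that 15 ∣ r.

The forward direction fails; the converse holds.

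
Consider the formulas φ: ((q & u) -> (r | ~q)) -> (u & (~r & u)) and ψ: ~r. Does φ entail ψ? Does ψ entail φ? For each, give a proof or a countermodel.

Only the forward implication holds.

(⇒) Assume the antecedent. If q is true, the antecedent forces (q = T, r = F, u = T), and ~r holds there. If q is false, the antecedent forces (q = F, r = F, u = T), and ~r holds there. Either way ~r holds.

(⇐) This fails. Under q = F, r = F, u = F, the left side is false but the right side is true.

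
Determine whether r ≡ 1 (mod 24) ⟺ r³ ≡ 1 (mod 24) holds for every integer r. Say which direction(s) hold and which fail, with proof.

Equivalent; both directions hold.

(⇐) Suppose r³ ≡ 1 (mod 24). The only residue r in {0, …, 23} with r³ ≡ 1 (mod 24) is r = 1, so r ≡ 1 (mod 24).

(⇒) Suppose r ≡ 1 (mod 24). Write r = 24j + 1. Then (24j + 1)³ = 13824j³ + 1728j² + 72j + 1 = 24(576j³ + 72j² + 3j) + 1, so r³ ≡ 1 (mod 24).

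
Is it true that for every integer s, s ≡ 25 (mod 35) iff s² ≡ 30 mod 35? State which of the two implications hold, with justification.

Not equivalent: only (⇒) holds.

(→) Suppose s ≡ 25 (mod 35). Write s = 35j + 25. Then (35j + 25)² = 1225j² + 1750j + 625 = 35(35j² + 50j + 17) + 30, so s² ≡ 30 (mod 35).

(←) This fails: take s = 10. Then 10² = 100 ≡ 30 (mod 35), yet 10 ≡ 10 (mod 35), not 25.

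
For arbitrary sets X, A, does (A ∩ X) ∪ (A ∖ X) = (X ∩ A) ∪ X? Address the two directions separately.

(⟹) This inclusion fails. Take X = ∅, A = {1}; then 1 ∈ (A ∩ X) ∪ (A ∖ X) but 1 ∉ (X ∩ A) ∪ X.

(⟸) This inclusion fails. Take X = {1}, A = ∅; then 1 ∈ (X ∩ A) ∪ X but 1 ∉ (A ∩ X) ∪ (A ∖ X).

Neither inclusion holds.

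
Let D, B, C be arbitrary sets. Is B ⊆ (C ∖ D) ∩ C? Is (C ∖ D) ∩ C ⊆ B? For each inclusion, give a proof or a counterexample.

Neither inclusion holds.

Forward inclusion. This inclusion fails. Take D = ∅, B = {1}, C = ∅; then 1 ∈ B but 1 ∉ (C ∖ D) ∩ C.

Reverse inclusion. This inclusion fails. Take D = ∅, B = ∅, C = {1}; then 1 ∈ (C ∖ D) ∩ C but 1 ∉ B.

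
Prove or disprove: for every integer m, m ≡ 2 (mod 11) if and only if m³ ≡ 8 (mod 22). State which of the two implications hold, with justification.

[⇒] This fails: take m = 13. Then 13 ≡ 2 (mod 11), but 13³ = 2197 ≡ 19 (mod 22), not 8.

[⇐] Conversely, the residues r modulo 22 with r³ ≡ 8 (mod 22) are exactly {2}, and each is ≡ 2 (mod 11).

Only the reverse direction holds.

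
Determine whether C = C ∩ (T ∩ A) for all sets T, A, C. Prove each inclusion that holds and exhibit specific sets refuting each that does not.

(⊆) This inclusion fails. Take T = ∅, A = ∅, C = {1}; then 1 ∈ C but 1 ∉ C ∩ (T ∩ A).

(⊇) Let x ∈ C ∩ (T ∩ A). Then x ∈ T ∩ A ∩ C, from which x ∈ C.

The sets are not equal: only the reverse inclusion holds.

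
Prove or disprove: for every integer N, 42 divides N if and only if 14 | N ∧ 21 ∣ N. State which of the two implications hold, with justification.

The biconditional holds.

(⟸) Suppose 14 ∣ N and 21 ∣ N. Any common multiple of 14 and 21 is a multiple of their lcm; here lcm(14, 21) = 14·21/gcd(14, 21) = 294/7 = 42, so 42 ∣ N.

(⟹) If 42 ∣ N, write N = 42q. Since 42 = 3·14, N = 14·(3q), so 14 ∣ N; and since 42 = 2·21, N = 21·(2q), so 21 ∣ N.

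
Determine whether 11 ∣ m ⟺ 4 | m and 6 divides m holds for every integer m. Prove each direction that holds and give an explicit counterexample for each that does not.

(⇒) fails and (⇐) fails.

Forward direction. This fails: take m = 11. Certainly 11 ∣ 11, but 4 ∤ 11.

Converse. This fails: take m = 12. Both 4 ∣ 12 and 6 ∣ 12, yet 12 is not a multiple of 11 (since 12 = 1·11 + 1), so 11 ∤ 12.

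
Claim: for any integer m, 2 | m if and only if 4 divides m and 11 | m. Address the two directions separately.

Forward direction. This fails: take m = 2. Certainly 2 ∣ 2, but 4 ∤ 2.

Converse. Suppose 4 ∣ m and 11 ∣ m. Any common multiple of 4 and 11 is a multiple of their lcm; here gcd(4, 11) = 1, so lcm(4, 11) = 4·11 = 44, so 44 ∣ m. Since 2 ∣ 44, it follows that 2 ∣ m.

Only the reverse direction holds.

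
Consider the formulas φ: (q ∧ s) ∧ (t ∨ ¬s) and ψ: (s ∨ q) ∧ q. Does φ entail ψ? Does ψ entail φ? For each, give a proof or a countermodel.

(←) This fails. Under q = T, t = F, s = F, the left side is false but the right side is true.

(→) Assume the antecedent. If q is true, (s ∨ q) ∧ q reduces to true regardless of the other variables. If q is false, the antecedent cannot hold. Either way (s ∨ q) ∧ q holds.

Only the forward implication holds.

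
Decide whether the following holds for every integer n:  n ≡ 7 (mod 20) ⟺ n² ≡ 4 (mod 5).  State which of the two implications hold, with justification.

Only the forward direction holds.

(→) Suppose n ≡ 7 (mod 20). Then n² ≡ 7² = 49 (mod 20), and since 5 ∣ 20, also n² ≡ 4 (mod 5).

(←) This fails: take n = 2. Then 2² = 4 ≡ 4 (mod 5), yet 2 ≡ 2 (mod 20), not 7.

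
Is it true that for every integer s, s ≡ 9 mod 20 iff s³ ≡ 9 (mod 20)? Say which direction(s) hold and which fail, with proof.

Both directions hold.

(⇒) Suppose s ≡ 9 mod 20. Write s = 20j + 9. Then (20j + 9)³ = 8000j³ + 10800j² + 4860j + 729 = 20(400j³ + 540j² + 243j + 36) + 9, so s³ ≡ 9 (mod 20).

(⇐) Conversely, suppose s³ ≡ 9 (mod 20). The only residue r in {0, …, 19} with r³ ≡ 9 (mod 20) is r = 9, so s ≡ 9 (mod 20).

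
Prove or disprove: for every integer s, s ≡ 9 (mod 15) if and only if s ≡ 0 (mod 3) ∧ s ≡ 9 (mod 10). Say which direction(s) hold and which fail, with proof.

(⇒) fails; (⇐) holds.

Converse. If s ≡ 0 (mod 3) and s ≡ 9 (mod 10), then by the Chinese remainder theorem s ≡ 9 (mod 30). Since 9 ≡ 9 (mod 15) and 15 ∣ 30, we get s ≡ 9 (mod 15).

Forward direction. This fails: s = 24 gives 24 ≡ 9 (mod 15) but 24 ≡ 4 (mod 10), so the conjunction on the right does not hold.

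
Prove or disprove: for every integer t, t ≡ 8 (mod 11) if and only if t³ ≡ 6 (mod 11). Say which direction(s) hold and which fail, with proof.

Equivalent; both directions hold.

[⇐] For the converse, argue contrapositively. If t ≢ 8 (mod 11), then t is congruent to one of 0, 1, 2, 3, 4, 5, 6, 7, 9, 10 modulo 11, and these give t³ ≡ 0, 1, 8, 5, 9, 4, 7, 2, 3, 10 respectively — never 6.

[⇒] Suppose t ≡ 8 (mod 11). Write t = 11j + 8. Then (11j + 8)³ = 1331j³ + 2904j² + 2112j + 512 = 11(121j³ + 264j² + 192j + 46) + 6, so t³ ≡ 6 (mod 11).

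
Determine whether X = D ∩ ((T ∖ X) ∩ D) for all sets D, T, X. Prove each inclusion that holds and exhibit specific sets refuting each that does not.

Both inclusions fail.

(⊆) This inclusion fails. Take D = ∅, T = ∅, X = {1}; then 1 ∈ X but 1 ∉ D ∩ ((T ∖ X) ∩ D).

(⊇) This inclusion fails. Take D = {1}, T = {1}, X = ∅; then 1 ∈ D ∩ ((T ∖ X) ∩ D) but 1 ∉ X.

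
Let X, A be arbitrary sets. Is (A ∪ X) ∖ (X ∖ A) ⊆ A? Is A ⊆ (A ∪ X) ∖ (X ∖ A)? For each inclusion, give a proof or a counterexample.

Forward inclusion. Let x ∈ (A ∪ X) ∖ (X ∖ A). Then either x ∈ A and x ∉ X; or x ∈ X ∩ A. In each case x ∈ A, so (A ∪ X) ∖ (X ∖ A) ⊆ A.

Reverse inclusion. Let x ∈ A. Then either x ∈ A and x ∉ X; or x ∈ X ∩ A. In each case x ∈ (A ∪ X) ∖ (X ∖ A), so A ⊆ (A ∪ X) ∖ (X ∖ A).

Both inclusions hold.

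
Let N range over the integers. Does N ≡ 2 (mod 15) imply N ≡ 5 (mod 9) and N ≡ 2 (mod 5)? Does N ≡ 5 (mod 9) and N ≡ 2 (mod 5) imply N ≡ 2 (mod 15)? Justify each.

(←) If N ≡ 5 (mod 9) and N ≡ 2 (mod 5), then by the Chinese remainder theorem N ≡ 32 (mod 45). Since 32 ≡ 2 (mod 15) and 15 ∣ 45, we get N ≡ 2 (mod 15).

(→) This fails: N = 17 gives 17 ≡ 2 (mod 15) but 17 ≡ 8 (mod 9), so the conjunction on the right does not hold.

The forward direction fails; the converse holds.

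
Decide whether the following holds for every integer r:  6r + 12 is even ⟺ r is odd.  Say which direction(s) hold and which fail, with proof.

(⇒) This fails: take r = 2. Then 6r + 12 = 24, which is even, yet r = 2 is even, not odd.

(⇐) Suppose r is odd. Since 6 is even, 6r is even for every r, so 6r + 12 has the same parity as 12, which is even. Hence 6r + 12 is even.

The forward direction fails; the converse holds.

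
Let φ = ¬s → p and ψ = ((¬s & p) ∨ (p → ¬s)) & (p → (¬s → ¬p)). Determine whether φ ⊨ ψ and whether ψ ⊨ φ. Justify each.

[⇒] This fails. Under p = T, s = F, the left side is true but the right side is false.

[⇐] This fails. Under p = F, s = F, the left side is false but the right side is true.

Both directions fail.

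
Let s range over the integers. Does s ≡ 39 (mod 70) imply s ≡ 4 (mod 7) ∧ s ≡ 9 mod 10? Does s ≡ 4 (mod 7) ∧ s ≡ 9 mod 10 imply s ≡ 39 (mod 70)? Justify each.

(⇒) Suppose s ≡ 39 (mod 70); write s = 70j + 39. Since 7 ∣ 70, reducing mod 7 gives s ≡ 39 ≡ 4 (mod 7); since 10 ∣ 70, reducing mod 10 gives s ≡ 39 ≡ 9 (mod 10).

(⇐) Conversely, if s ≡ 4 (mod 7) and s ≡ 9 (mod 10), then by the Chinese remainder theorem s ≡ 39 (mod 70). This is exactly s ≡ 39 (mod 70).

Both implications hold.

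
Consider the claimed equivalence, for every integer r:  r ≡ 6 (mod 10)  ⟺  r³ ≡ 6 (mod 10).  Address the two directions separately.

Both directions hold.

(→) Suppose r ≡ 6 (mod 10). Write r = 10j + 6. Then (10j + 6)³ = 1000j³ + 1800j² + 1080j + 216 = 10(100j³ + 180j² + 108j + 21) + 6, so r³ ≡ 6 (mod 10).

(←) Conversely, suppose r³ ≡ 6 (mod 10). The only residue r in {0, …, 9} with r³ ≡ 6 (mod 10) is r = 6, so r ≡ 6 (mod 10).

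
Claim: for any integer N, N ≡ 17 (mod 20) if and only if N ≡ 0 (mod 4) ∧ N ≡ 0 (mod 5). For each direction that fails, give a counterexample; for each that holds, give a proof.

(⟹) This fails: N = 17 gives 17 ≡ 17 (mod 20) but 17 ≡ 1 (mod 4), so the conjunction on the right does not hold.

(⟸) This fails: N = 0 satisfies both congruences on the right (0 ≡ 0 mod 4 and 0 ≡ 0 mod 5) yet 0 ≡ 0 (mod 20), not 17.

(⇒) fails and (⇐) fails.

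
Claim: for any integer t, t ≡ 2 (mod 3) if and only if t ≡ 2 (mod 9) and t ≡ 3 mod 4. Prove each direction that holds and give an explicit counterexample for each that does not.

Forward direction. This fails: t = 32 gives 32 ≡ 2 (mod 3) but 32 ≡ 5 (mod 9), so the conjunction on the right does not hold.

Converse. If t ≡ 2 (mod 9) and t ≡ 3 (mod 4), then by the Chinese remainder theorem t ≡ 11 (mod 36). Since 11 ≡ 2 (mod 3) and 3 ∣ 36, we get t ≡ 2 (mod 3).

(⇒) fails; (⇐) holds.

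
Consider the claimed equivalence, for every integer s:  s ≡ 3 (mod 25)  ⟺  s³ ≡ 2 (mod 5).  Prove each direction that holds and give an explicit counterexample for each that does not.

Only the forward direction holds.

Converse. This fails: take s = 8. Then 8³ = 512 ≡ 2 (mod 5), yet 8 ≡ 8 (mod 25), not 3.

Forward direction. Suppose s ≡ 3 (mod 25). Then s³ ≡ 3³ = 27 (mod 25), and since 5 ∣ 25, also s³ ≡ 2 (mod 5).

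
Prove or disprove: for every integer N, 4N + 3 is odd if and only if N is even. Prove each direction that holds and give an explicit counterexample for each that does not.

(⇐) Suppose N is even. Since 4 is even, 4N is even for every N, so 4N + 3 has the same parity as 3, which is odd. Hence 4N + 3 is odd.

(⇒) This fails: take N = 3. Then 4N + 3 = 15, which is odd, yet N = 3 is odd, not even.

Only the converse holds.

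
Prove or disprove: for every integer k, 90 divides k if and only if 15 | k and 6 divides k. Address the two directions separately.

Forward direction. If 90 ∣ k, write k = 90q. Since 90 = 6·15, k = 15·(6q), so 15 ∣ k; and since 90 = 15·6, k = 6·(15q), so 6 ∣ k.

Converse. This fails: take k = 30. Both 15 ∣ 30 and 6 ∣ 30, yet 30 is not a multiple of 90 (since 30 = 0·90 + 30), so 90 ∤ 30.

Only the forward implication holds.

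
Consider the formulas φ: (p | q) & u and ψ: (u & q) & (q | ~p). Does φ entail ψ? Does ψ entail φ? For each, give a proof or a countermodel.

The forward direction fails; the converse holds.

(→) This fails. Under p = T, u = T, q = F, the left side is true but the right side is false.

(←) Assume the antecedent. If p is true, the antecedent forces (p = T, u = T, q = T), and (p | q) & u holds there. If p is false, the antecedent forces (p = F, u = T, q = T), and (p | q) & u holds there. Either way (p | q) & u holds.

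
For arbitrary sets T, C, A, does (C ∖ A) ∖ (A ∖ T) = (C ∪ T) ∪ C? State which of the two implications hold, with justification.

The sets are not equal: only the forward inclusion holds.

Forward inclusion. Let x ∈ (C ∖ A) ∖ (A ∖ T). Then either x ∈ C and x ∉ T, A; or x ∈ T ∩ C and x ∉ A. In each case x ∈ (C ∪ T) ∪ C, so (C ∖ A) ∖ (A ∖ T) ⊆ (C ∪ T) ∪ C.

Reverse inclusion. This inclusion fails. Take T = {1}, C = ∅, A = ∅; then 1 ∈ (C ∪ T) ∪ C but 1 ∉ (C ∖ A) ∖ (A ∖ T).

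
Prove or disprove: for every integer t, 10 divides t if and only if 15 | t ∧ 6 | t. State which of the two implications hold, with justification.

[⇐] Suppose 15 ∣ t and 6 ∣ t. Any common multiple of 15 and 6 is a multiple of their lcm; here lcm(15, 6) = 15·6/gcd(15, 6) = 90/3 = 30, so 30 ∣ t. Since 10 ∣ 30, it follows that 10 ∣ t.

[⇒] This fails: take t = 10. Certainly 10 ∣ 10, but 15 ∤ 10.

Not equivalent: only (⇐) holds.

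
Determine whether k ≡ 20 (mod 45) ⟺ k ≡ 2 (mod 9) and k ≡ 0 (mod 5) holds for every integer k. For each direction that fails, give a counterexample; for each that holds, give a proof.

Both directions hold.

Forward direction. Suppose k ≡ 20 (mod 45); write k = 45j + 20. Since 9 ∣ 45, reducing mod 9 gives k ≡ 20 ≡ 2 (mod 9); since 5 ∣ 45, reducing mod 5 gives k ≡ 20 ≡ 0 (mod 5).

Converse. If k ≡ 2 (mod 9) and k ≡ 0 (mod 5), then by the Chinese remainder theorem k ≡ 20 (mod 45). This is exactly k ≡ 20 (mod 45).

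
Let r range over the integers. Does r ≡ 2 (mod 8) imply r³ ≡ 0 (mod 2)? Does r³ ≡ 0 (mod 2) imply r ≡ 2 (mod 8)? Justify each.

Only the forward implication holds.

(⇒) Suppose r ≡ 2 (mod 8). Then r³ ≡ 2³ = 8 (mod 8), and since 2 ∣ 8, also r³ ≡ 0 (mod 2).

(⇐) This fails: take r = 0. Then 0³ = 0 ≡ 0 (mod 2), yet 0 ≡ 0 (mod 8), not 2.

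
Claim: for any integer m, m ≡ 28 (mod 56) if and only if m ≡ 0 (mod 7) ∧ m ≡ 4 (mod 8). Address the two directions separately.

Both directions hold.

(⟹) Suppose m ≡ 28 (mod 56); write m = 56j + 28. Since 7 ∣ 56, reducing mod 7 gives m ≡ 28 ≡ 0 (mod 7); since 8 ∣ 56, reducing mod 8 gives m ≡ 28 ≡ 4 (mod 8).

(⟸) Conversely, if m ≡ 0 (mod 7) and m ≡ 4 (mod 8), then by the Chinese remainder theorem m ≡ 28 (mod 56). This is exactly m ≡ 28 (mod 56).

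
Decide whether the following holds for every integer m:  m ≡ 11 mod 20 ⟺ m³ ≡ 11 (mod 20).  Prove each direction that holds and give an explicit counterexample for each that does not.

Both directions hold; the statement is true.

[⇐] Suppose m³ ≡ 11 (mod 20). The only residue r in {0, …, 19} with r³ ≡ 11 (mod 20) is r = 11, so m ≡ 11 (mod 20).

[⇒] Suppose m ≡ 11 mod 20. Write m = 20j + 11. Then (20j + 11)³ = 8000j³ + 13200j² + 7260j + 1331 = 20(400j³ + 660j² + 363j + 66) + 11, so m³ ≡ 11 (mod 20).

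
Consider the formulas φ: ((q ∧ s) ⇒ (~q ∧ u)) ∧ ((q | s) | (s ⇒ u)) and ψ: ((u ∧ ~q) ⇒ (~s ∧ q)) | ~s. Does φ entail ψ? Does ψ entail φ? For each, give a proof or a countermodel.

Forward direction. This fails. Under s = T, q = F, u = T, the left side is true but the right side is false.

Converse. This fails. Under s = T, q = T, u = F, the left side is false but the right side is true.

Both directions fail.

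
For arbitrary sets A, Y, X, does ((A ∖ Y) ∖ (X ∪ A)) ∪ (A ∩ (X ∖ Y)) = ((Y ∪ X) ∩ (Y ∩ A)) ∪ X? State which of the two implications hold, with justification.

(⊆) Let x ∈ ((A ∖ Y) ∖ (X ∪ A)) ∪ (A ∩ (X ∖ Y)). Then x ∈ A ∩ X and x ∉ Y, from which x ∈ ((Y ∪ X) ∩ (Y ∩ A)) ∪ X.

(⊇) This inclusion fails. Take A = {1}, Y = {1}, X = ∅; then 1 ∈ ((Y ∪ X) ∩ (Y ∩ A)) ∪ X but 1 ∉ ((A ∖ Y) ∖ (X ∪ A)) ∪ (A ∩ (X ∖ Y)).

Only the forward inclusion holds.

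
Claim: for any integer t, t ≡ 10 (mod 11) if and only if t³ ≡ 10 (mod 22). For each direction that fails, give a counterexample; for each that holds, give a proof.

Not equivalent: only (⇐) holds.

(⇒) This fails: take t = 21. Then 21 ≡ 10 (mod 11), but 21³ = 9261 ≡ 21 (mod 22), not 10.

(⇐) Conversely, the residues r modulo 22 with r³ ≡ 10 (mod 22) are exactly {10}, and each is ≡ 10 (mod 11).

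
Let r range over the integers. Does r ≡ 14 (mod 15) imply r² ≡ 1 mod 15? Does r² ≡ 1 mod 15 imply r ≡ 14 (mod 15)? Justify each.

[⇐] This fails: take r = 1. Then 1² = 1 ≡ 1 (mod 15), yet 1 ≡ 1 (mod 15), not 14.

[⇒] Suppose r ≡ 14 (mod 15). Write r = 15j + 14. Then (15j + 14)² = 225j² + 420j + 196 = 15(15j² + 28j + 13) + 1, so r² ≡ 1 (mod 15).

Only the forward implication holds.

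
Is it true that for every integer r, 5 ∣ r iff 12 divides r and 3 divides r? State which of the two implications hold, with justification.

Both directions fail.

(⟹) This fails: take r = 5. Certainly 5 ∣ 5, but 12 ∤ 5.

(⟸) This fails: take r = 12. Both 12 ∣ 12 and 3 ∣ 12, yet 12 is not a multiple of 5 (since 12 = 2·5 + 2), so 5 ∤ 12.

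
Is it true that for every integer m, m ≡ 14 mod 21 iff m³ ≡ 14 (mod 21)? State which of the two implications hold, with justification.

Both directions hold; the statement is true.

(⇐) Suppose m³ ≡ 14 (mod 21). The only residue r in {0, …, 20} with r³ ≡ 14 (mod 21) is r = 14, so m ≡ 14 (mod 21).

(⇒) Suppose m ≡ 14 mod 21. Write m = 21j + 14. Then (21j + 14)³ = 9261j³ + 18522j² + 12348j + 2744 = 21(441j³ + 882j² + 588j + 130) + 14, so m³ ≡ 14 (mod 21).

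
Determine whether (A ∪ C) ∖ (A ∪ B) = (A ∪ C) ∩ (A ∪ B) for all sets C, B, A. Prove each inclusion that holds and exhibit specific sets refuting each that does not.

Neither inclusion holds.

(⊆) This inclusion fails. Take C = {1}, B = ∅, A = ∅; then 1 ∈ (A ∪ C) ∖ (A ∪ B) but 1 ∉ (A ∪ C) ∩ (A ∪ B).

(⊇) This inclusion fails. Take C = {1}, B = {1}, A = ∅; then 1 ∈ (A ∪ C) ∩ (A ∪ B) but 1 ∉ (A ∪ C) ∖ (A ∪ B).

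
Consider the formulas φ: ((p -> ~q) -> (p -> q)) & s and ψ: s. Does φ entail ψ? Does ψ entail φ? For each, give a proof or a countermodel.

Only the forward implication holds.

(→) Assume the antecedent. If s is true, s reduces to true regardless of the other variables. If s is false, the antecedent cannot hold. Either way s holds.

(←) This fails. Under s = T, q = F, p = T, the left side is false but the right side is true.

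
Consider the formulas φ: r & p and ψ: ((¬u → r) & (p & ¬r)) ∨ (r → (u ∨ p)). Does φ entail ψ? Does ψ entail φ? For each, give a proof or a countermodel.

(⟹) Assume the antecedent. If r is true, the antecedent forces (r = T, p = T, u = F) or (r = T, p = T, u = T), and the consequent holds there. If r is false, the antecedent cannot hold. Either way the consequent holds.

(⟸) This fails. Under r = F, p = F, u = F, the left side is false but the right side is true.

(⇒) holds; (⇐) fails.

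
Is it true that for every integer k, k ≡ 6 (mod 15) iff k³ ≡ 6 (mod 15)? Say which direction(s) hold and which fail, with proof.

(⇒) Suppose k ≡ 6 (mod 15). Write k = 15j + 6. Then (15j + 6)³ = 3375j³ + 4050j² + 1620j + 216 = 15(225j³ + 270j² + 108j + 14) + 6, so k³ ≡ 6 (mod 15).

(⇐) Conversely, suppose k³ ≡ 6 (mod 15). The only residue r in {0, …, 14} with r³ ≡ 6 (mod 15) is r = 6, so k ≡ 6 (mod 15).

The biconditional holds.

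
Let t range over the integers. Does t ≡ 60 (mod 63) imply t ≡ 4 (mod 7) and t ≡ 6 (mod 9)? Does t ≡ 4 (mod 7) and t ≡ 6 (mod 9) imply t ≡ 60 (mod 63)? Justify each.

[⇒] Suppose t ≡ 60 (mod 63); write t = 63j + 60. Since 7 ∣ 63, reducing mod 7 gives t ≡ 60 ≡ 4 (mod 7); since 9 ∣ 63, reducing mod 9 gives t ≡ 60 ≡ 6 (mod 9).

[⇐] Conversely, if t ≡ 4 (mod 7) and t ≡ 6 (mod 9), then by the Chinese remainder theorem t ≡ 60 (mod 63). This is exactly t ≡ 60 (mod 63).

Both implications hold.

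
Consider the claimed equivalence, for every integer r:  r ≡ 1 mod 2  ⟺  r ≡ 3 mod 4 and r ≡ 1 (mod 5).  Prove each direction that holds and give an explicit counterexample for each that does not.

(⟹) This fails: r = 1 gives 1 ≡ 1 (mod 2) but 1 ≡ 1 (mod 4), so the conjunction on the right does not hold.

(⟸) Conversely, if r ≡ 3 (mod 4) and r ≡ 1 (mod 5), then by the Chinese remainder theorem r ≡ 11 (mod 20). Since 11 ≡ 1 (mod 2) and 2 ∣ 20, we get r ≡ 1 (mod 2).

(⇒) fails; (⇐) holds.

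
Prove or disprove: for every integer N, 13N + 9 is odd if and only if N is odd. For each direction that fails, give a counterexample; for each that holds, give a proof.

Both directions fail.

Forward direction. This fails: N = 4 gives 13N + 9 = 61, which is odd, but 4 is even, not odd.

Converse. This also fails: N = 3 is odd, but 13N + 9 = 48 is even, not odd.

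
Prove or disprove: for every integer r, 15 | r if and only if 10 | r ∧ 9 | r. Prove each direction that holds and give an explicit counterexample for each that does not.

(⇒) fails; (⇐) holds.

(⇒) This fails: take r = 15. Certainly 15 ∣ 15, but 10 ∤ 15.

(⇐) Suppose 10 ∣ r and 9 ∣ r. Any common multiple of 10 and 9 is a multiple of their lcm; here gcd(10, 9) = 1, so lcm(10, 9) = 10·9 = 90, so 90 ∣ r. Since 15 ∣ 90, it follows that 15 ∣ r.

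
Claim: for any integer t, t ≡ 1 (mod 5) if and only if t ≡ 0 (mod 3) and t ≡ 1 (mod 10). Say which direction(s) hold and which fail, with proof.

(⇒) This fails: t = 1 gives 1 ≡ 1 (mod 5) but 1 ≡ 1 (mod 3), so the conjunction on the right does not hold.

(⇐) Conversely, if t ≡ 0 (mod 3) and t ≡ 1 (mod 10), then by the Chinese remainder theorem t ≡ 21 (mod 30). Since 21 ≡ 1 (mod 5) and 5 ∣ 30, we get t ≡ 1 (mod 5).

Only the converse holds.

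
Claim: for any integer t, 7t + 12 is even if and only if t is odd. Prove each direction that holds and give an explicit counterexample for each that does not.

(⟹) This fails: t = 6 gives 7t + 12 = 54, which is even, but 6 is even, not odd.

(⟸) This also fails: t = 7 is odd, but 7t + 12 = 61 is odd, not even.

(⇒) fails and (⇐) fails.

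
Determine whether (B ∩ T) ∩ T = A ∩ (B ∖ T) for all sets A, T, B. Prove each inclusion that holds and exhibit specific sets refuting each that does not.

Both inclusions fail.

(⟹) This inclusion fails. Take A = ∅, T = {1}, B = {1}; then 1 ∈ (B ∩ T) ∩ T but 1 ∉ A ∩ (B ∖ T).

(⟸) This inclusion fails. Take A = {1}, T = ∅, B = {1}; then 1 ∈ A ∩ (B ∖ T) but 1 ∉ (B ∩ T) ∩ T.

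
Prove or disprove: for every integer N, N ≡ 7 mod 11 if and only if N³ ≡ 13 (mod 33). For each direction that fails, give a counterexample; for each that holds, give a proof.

[⇒] This fails: take N = 18. Then 18 ≡ 7 (mod 11), but 18³ = 5832 ≡ 24 (mod 33), not 13.

[⇐] Conversely, the residues r modulo 33 with r³ ≡ 13 (mod 33) are exactly {7}, and each is ≡ 7 (mod 11).

(⇒) fails; (⇐) holds.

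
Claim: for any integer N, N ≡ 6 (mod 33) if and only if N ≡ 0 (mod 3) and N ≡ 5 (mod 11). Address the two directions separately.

Both directions fail.

(⟹) This fails: N = 6 gives 6 ≡ 6 (mod 33) but 6 ≡ 6 (mod 11), so the conjunction on the right does not hold.

(⟸) This fails: N = 27 satisfies both congruences on the right (27 ≡ 0 mod 3 and 27 ≡ 5 mod 11) yet 27 ≡ 27 (mod 33), not 6.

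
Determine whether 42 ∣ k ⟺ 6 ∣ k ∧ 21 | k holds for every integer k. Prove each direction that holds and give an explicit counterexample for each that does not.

Both directions hold.

[⇒] If 42 ∣ k, write k = 42q. Since 42 = 7·6, k = 6·(7q), so 6 ∣ k; and since 42 = 2·21, k = 21·(2q), so 21 ∣ k.

[⇐] Suppose 6 ∣ k and 21 ∣ k. Any common multiple of 6 and 21 is a multiple of their lcm; here lcm(6, 21) = 6·21/gcd(6, 21) = 126/3 = 42, so 42 ∣ k.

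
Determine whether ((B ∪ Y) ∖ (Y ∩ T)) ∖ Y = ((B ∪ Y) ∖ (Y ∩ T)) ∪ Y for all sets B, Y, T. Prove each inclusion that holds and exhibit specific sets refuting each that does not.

The sets are not equal: only the forward inclusion holds.

(⟸) This inclusion fails. Take B = ∅, Y = {1}, T = ∅; then 1 ∈ ((B ∪ Y) ∖ (Y ∩ T)) ∪ Y but 1 ∉ ((B ∪ Y) ∖ (Y ∩ T)) ∖ Y.

(⟹) Let x ∈ ((B ∪ Y) ∖ (Y ∩ T)) ∖ Y. Then either x ∈ B and x ∉ Y, T; or x ∈ B ∩ T and x ∉ Y. In each case x ∈ ((B ∪ Y) ∖ (Y ∩ T)) ∪ Y, so ((B ∪ Y) ∖ (Y ∩ T)) ∖ Y ⊆ ((B ∪ Y) ∖ (Y ∩ T)) ∪ Y.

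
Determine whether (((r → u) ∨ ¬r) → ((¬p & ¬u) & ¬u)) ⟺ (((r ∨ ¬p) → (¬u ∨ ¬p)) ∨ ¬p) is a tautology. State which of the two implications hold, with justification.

Not equivalent: only (⇒) holds.

[⇒] Assume the antecedent. If p is true, the antecedent forces (p = T, u = F, r = T), and ((r ∨ ¬p) → (¬u ∨ ¬p)) ∨ ¬p holds there. If p is false, ((r ∨ ¬p) → (¬u ∨ ¬p)) ∨ ¬p reduces to true regardless of the other variables. Either way ((r ∨ ¬p) → (¬u ∨ ¬p)) ∨ ¬p holds.

[⇐] This fails. Under p = T, u = F, r = F, the left side is false but the right side is true.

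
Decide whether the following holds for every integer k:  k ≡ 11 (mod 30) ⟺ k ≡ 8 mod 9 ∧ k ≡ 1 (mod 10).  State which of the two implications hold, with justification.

Only the reverse direction holds.

(⟸) If k ≡ 8 (mod 9) and k ≡ 1 (mod 10), then by the Chinese remainder theorem k ≡ 71 (mod 90). Since 71 ≡ 11 (mod 30) and 30 ∣ 90, we get k ≡ 11 (mod 30).

(⟹) This fails: k = 41 gives 41 ≡ 11 (mod 30) but 41 ≡ 5 (mod 9), so the conjunction on the right does not hold.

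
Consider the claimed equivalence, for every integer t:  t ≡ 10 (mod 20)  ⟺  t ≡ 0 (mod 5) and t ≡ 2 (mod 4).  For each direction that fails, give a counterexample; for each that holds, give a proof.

(⇒) Suppose t ≡ 10 (mod 20); write t = 20j + 10. Since 5 ∣ 20, reducing mod 5 gives t ≡ 10 ≡ 0 (mod 5); since 4 ∣ 20, reducing mod 4 gives t ≡ 10 ≡ 2 (mod 4).

(⇐) Conversely, if t ≡ 0 (mod 5) and t ≡ 2 (mod 4), then by the Chinese remainder theorem t ≡ 10 (mod 20). This is exactly t ≡ 10 (mod 20).

The biconditional holds.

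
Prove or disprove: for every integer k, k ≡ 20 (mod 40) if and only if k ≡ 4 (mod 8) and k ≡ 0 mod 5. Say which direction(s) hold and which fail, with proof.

Forward direction. Suppose k ≡ 20 (mod 40); write k = 40j + 20. Since 8 ∣ 40, reducing mod 8 gives k ≡ 20 ≡ 4 (mod 8); since 5 ∣ 40, reducing mod 5 gives k ≡ 20 ≡ 0 (mod 5).

Converse. If k ≡ 4 (mod 8) and k ≡ 0 (mod 5), then by the Chinese remainder theorem k ≡ 20 (mod 40). This is exactly k ≡ 20 (mod 40).

Both implications hold.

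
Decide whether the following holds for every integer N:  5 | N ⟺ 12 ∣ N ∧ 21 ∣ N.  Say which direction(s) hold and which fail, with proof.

Forward direction. This fails: take N = 5. Certainly 5 ∣ 5, but 12 ∤ 5.

Converse. This fails: take N = 84. Both 12 ∣ 84 and 21 ∣ 84, yet 84 is not a multiple of 5 (since 84 = 16·5 + 4), so 5 ∤ 84.

(⇒) fails and (⇐) fails.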